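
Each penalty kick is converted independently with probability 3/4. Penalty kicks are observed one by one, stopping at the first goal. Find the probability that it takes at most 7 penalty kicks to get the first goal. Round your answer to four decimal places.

0.9999

Y = number of penalty kicks to the first success; geometric, p = 0.75.
P(Y ≤ 7) = 1 − (1−p)^7 = 1 − 0.000061 = 0.999939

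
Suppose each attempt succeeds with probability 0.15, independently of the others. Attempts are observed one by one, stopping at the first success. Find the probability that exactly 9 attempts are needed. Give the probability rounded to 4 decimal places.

Geometric (trials to first success), p = 0.15.
P(Y = 9) = (1−p)^8 · p = 0.27249 · 0.15 = 0.040874

0.0409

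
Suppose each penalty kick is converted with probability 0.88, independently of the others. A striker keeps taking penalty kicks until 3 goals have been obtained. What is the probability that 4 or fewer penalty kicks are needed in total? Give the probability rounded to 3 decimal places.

0.927

Finishing within 4 penalty kicks ⇔ at least 3 successes in the first 4. With X ~ Binomial(4, 0.88), P(Y ≤ 4) = 1 − P(X ≤ 2).
  k=0: C(4,0)·0.88^0·0.12^4 = 0.00021
  k=1: C(4,1)·0.88^1·0.12^3 = 0.00608
  k=2: C(4,2)·0.88^2·0.12^2 = 0.06691
1 − 0.07320 = 0.92680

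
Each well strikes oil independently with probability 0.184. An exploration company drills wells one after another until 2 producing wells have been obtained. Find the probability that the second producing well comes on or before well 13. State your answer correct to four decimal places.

0.7204

Finishing within 13 wells ⇔ at least 2 successes in the first 13. With X ~ Binomial(13, 0.184), P(Y ≤ 13) = 1 − P(X ≤ 1).
  k=0: C(13,0)·0.184^0·0.816^13 = 0.071117
  k=1: C(13,1)·0.184^1·0.816^12 = 0.208470
1 − 0.279587 = 0.720413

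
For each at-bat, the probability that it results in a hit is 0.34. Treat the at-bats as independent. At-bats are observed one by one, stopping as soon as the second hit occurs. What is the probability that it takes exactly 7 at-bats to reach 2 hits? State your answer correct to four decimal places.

0.0869

Y = trial on which the second success occurs; negative binomial, r=2, p=0.34.
P(Y=7) = C(6,1) · p^2 · (1−p)^5
= 6 · 0.1156 · 0.12523 = 0.086862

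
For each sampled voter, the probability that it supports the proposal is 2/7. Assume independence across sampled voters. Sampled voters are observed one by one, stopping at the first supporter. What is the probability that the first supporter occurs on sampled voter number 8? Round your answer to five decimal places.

0.02710

Geometric (trials to first success), p = 0.285714.
P(Y = 8) = (1−p)^7 · p = 0.094865 · 0.285714 = 0.0271041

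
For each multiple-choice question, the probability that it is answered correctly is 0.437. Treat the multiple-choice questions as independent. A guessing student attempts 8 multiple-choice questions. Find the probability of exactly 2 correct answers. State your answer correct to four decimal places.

0.1703

X ~ Binomial(n=8, p=0.437).
P(X=2) = C(8,2) · p^2 · (1−p)^6
= 28 · 0.19097 · 0.031846 = 0.170283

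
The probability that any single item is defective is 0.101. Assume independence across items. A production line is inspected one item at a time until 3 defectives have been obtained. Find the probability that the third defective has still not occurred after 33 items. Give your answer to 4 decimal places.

Needing more than 33 items ⇔ fewer than 3 successes in the first 33. With X ~ Binomial(33, 0.101), P(Y > 33) = P(X ≤ 2).
  k=0: C(33,0)·0.101^0·0.899^33 = 0.029790
  k=1: C(33,1)·0.101^1·0.899^32 = 0.110445
  k=2: C(33,2)·0.101^2·0.899^31 = 0.198530
P(X ≤ 2) = 0.338765

0.3388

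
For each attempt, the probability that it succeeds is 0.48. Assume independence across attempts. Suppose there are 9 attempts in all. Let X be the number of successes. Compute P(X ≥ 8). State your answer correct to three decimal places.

X ~ Binomial(9, 0.48); P(X ≥ 8) = Σ C(9,k) p^k (1−p)^(9−k) over k:
  k=8: C(9,8)·0.48^8·0.52^1 = 0.01319
  k=9: C(9,9)·0.48^9·0.52^0 = 0.00135
Total = 0.01454

0.015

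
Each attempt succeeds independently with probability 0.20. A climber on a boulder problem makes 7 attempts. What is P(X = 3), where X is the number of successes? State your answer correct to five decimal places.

0.11469

X ~ Binomial(n=7, p=0.20).
P(X=3) = C(7,3) · p^3 · (1−p)^4
= 35 · 0.008 · 0.4096 = 0.1146880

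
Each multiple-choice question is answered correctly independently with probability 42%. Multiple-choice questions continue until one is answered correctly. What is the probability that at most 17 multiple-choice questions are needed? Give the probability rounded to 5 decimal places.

Y = number of multiple-choice questions to the first success; geometric, p = 0.42.
P(Y ≤ 17) = 1 − (1−p)^17 = 1 − 0.0000951 = 0.9999049

0.99990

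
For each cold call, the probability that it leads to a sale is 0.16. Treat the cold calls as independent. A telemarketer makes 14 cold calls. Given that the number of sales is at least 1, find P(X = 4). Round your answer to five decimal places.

X ~ Binomial(14, 0.16). Want P(X=4 | X≥1) = P(X=4) / P(X≥1).
P(X=4) = C(14,4)·0.16^4·0.84^10 = 0.1147379
P(X≥1) = 1 − 0.0870783 = 0.9129217
Ratio = 0.1147379 / 0.9129217 = 0.1256821

0.12568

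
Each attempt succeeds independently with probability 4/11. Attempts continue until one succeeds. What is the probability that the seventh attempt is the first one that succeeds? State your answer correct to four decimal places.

0.0241

Geometric (trials to first success), p = 0.363636.
P(Y = 7) = (1−p)^6 · p = 0.06641 · 0.363636 = 0.024149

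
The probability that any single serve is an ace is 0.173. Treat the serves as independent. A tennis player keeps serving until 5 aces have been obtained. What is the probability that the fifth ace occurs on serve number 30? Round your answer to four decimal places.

Y = trial on which the fifth success occurs; negative binomial, r=5, p=0.173.
P(Y=30) = C(29,4) · p^5 · (1−p)^25
= 23751 · 0.00015496 · 0.0086624 = 0.031882

0.0319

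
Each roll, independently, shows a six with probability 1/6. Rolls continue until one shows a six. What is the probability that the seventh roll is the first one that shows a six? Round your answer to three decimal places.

0.056

Geometric (trials to first success), p = 0.166667.
P(Y = 7) = (1−p)^6 · p = 0.3349 · 0.166667 = 0.05582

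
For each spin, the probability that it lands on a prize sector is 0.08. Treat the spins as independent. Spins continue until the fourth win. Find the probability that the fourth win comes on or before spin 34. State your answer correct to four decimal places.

0.2875

Finishing within 34 spins ⇔ at least 4 successes in the first 34. With X ~ Binomial(34, 0.08), P(Y ≤ 34) = 1 − P(X ≤ 3).
  k=0: C(34,0)·0.08^0·0.92^34 = 0.058720
  k=1: C(34,1)·0.08^1·0.92^33 = 0.173607
  k=2: C(34,2)·0.08^2·0.92^32 = 0.249088
  k=3: C(34,3)·0.08^3·0.92^31 = 0.231038
1 − 0.712454 = 0.287546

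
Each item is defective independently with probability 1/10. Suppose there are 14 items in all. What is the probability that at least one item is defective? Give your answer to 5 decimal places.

P(at least one) = 1 − P(none) = 1 − (1 − 0.10)^14
= 1 − 0.2287679 = 0.7712321

0.77123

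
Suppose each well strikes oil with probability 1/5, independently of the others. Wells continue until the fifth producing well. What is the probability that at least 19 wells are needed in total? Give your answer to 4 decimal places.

Needing more than 18 wells ⇔ fewer than 5 successes in the first 18. With X ~ Binomial(18, 0.20), P(Y > 18) = P(X ≤ 4).
  k=0: C(18,0)·0.20^0·0.80^18 = 0.018014
  k=1: C(18,1)·0.20^1·0.80^17 = 0.081065
  k=2: C(18,2)·0.20^2·0.80^16 = 0.172263
  k=3: C(18,3)·0.20^3·0.80^15 = 0.229684
  k=4: C(18,4)·0.20^4·0.80^14 = 0.215328
P(X ≤ 4) = 0.716354

0.7164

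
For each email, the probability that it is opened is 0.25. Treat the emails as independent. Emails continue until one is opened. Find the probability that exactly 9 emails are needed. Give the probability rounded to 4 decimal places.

0.0250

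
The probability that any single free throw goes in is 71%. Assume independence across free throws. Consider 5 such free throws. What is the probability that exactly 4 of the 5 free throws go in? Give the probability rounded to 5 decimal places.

0.36847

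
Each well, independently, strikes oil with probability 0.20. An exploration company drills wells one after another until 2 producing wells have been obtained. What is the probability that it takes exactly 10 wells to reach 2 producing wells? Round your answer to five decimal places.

0.06040

Y = trial on which the second success occurs; negative binomial, r=2, p=0.20.
P(Y=10) = C(9,1) · p^2 · (1−p)^8
= 9 · 0.04 · 0.16777 = 0.0603980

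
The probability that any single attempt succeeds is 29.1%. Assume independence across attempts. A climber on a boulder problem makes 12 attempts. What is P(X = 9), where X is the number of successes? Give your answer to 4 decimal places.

0.0012

X ~ Binomial(n=12, p=0.291).
P(X=9) = C(12,9) · p^9 · (1−p)^3
= 220 · 1.4964e-05 · 0.3564 = 0.001173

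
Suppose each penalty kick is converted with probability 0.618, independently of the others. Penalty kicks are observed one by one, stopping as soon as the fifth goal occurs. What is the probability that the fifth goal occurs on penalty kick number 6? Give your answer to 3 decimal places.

0.172

Y = trial on which the fifth success occurs; negative binomial, r=5, p=0.618.
P(Y=6) = C(5,4) · p^5 · (1−p)^1
= 5 · 0.090145 · 0.382 = 0.17218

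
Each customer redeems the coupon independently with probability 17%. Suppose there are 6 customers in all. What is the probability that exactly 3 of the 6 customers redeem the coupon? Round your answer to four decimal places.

0.0562

X ~ Binomial(n=6, p=0.17).
P(X=3) = C(6,3) · p^3 · (1−p)^3
= 20 · 0.004913 · 0.57179 = 0.056184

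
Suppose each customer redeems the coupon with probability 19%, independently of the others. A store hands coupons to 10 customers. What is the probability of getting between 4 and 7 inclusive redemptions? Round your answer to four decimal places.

X ~ Binomial(10, 0.19); P(4 ≤ X ≤ 7) = Σ C(10,k) p^k (1−p)^(10−k) over k:
  k=4: C(10,4)·0.19^4·0.81^6 = 0.077294
  k=5: C(10,5)·0.19^5·0.81^5 = 0.021757
  k=6: C(10,6)·0.19^6·0.81^4 = 0.004253
  k=7: C(10,7)·0.19^7·0.81^3 = 0.000570
Total = 0.103873

0.1039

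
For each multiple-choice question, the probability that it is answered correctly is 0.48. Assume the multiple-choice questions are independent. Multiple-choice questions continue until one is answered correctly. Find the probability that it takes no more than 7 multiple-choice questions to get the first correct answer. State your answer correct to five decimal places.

Y = number of multiple-choice questions to the first success; geometric, p = 0.48.
P(Y ≤ 7) = 1 − (1−p)^7 = 1 − 0.0102807 = 0.9897193

0.98972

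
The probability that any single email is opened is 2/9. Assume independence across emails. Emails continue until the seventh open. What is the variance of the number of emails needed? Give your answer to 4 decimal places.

Y = total emails until the seventh success; negative binomial with r=7, p=0.222222.
Var(Y) = r(1−p)/p² = 7·0.777778 / 0.222222² = 110.250000

110.2500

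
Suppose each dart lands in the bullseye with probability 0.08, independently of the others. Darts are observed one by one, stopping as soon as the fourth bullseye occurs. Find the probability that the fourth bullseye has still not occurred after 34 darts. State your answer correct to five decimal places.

0.71245

Needing more than 34 darts ⇔ fewer than 4 successes in the first 34. With X ~ Binomial(34, 0.08), P(Y > 34) = P(X ≤ 3).
  k=0: C(34,0)·0.08^0·0.92^34 = 0.0587200
  k=1: C(34,1)·0.08^1·0.92^33 = 0.1736070
  k=2: C(34,2)·0.08^2·0.92^32 = 0.2490883
  k=3: C(34,3)·0.08^3·0.92^31 = 0.2310384
P(X ≤ 3) = 0.7124537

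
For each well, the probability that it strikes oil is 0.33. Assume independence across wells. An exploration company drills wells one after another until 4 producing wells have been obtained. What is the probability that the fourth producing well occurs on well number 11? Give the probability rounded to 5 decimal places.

Y = trial on which the fourth success occurs; negative binomial, r=4, p=0.33.
P(Y=11) = C(10,3) · p^4 · (1−p)^7
= 120 · 0.011859 · 0.060607 = 0.0862503

0.08625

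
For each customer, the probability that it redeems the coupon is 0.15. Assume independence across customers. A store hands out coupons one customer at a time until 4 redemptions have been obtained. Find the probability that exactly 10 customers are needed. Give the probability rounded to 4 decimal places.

0.0160

Y = trial on which the fourth success occurs; negative binomial, r=4, p=0.15.
P(Y=10) = C(9,3) · p^4 · (1−p)^6
= 84 · 0.00050625 · 0.37715 = 0.016038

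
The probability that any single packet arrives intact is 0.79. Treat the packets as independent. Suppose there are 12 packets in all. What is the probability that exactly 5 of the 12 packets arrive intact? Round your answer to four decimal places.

0.0044

X ~ Binomial(n=12, p=0.79).
P(X=5) = C(12,5) · p^5 · (1−p)^7
= 792 · 0.30771 · 1.8011e-05 = 0.004389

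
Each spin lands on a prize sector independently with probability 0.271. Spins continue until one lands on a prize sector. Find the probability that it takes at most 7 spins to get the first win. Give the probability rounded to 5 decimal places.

Y = number of spins to the first success; geometric, p = 0.271.
P(Y ≤ 7) = 1 − (1−p)^7 = 1 − 0.1094190 = 0.8905810

0.89058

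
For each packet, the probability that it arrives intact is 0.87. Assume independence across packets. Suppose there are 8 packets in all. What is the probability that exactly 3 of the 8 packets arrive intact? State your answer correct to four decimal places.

0.0014

X ~ Binomial(n=8, p=0.87).
P(X=3) = C(8,3) · p^3 · (1−p)^5
= 56 · 0.6585 · 3.7129e-05 = 0.001369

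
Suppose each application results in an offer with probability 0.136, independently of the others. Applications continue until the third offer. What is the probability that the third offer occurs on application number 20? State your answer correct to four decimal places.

0.0358

Y = trial on which the third success occurs; negative binomial, r=3, p=0.136.
P(Y=20) = C(19,2) · p^3 · (1−p)^17
= 171 · 0.0025155 · 0.083317 = 0.035838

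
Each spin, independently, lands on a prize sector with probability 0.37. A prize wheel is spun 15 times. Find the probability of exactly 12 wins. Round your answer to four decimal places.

X ~ Binomial(n=15, p=0.37).
P(X=12) = C(15,12) · p^12 · (1−p)^3
= 455 · 6.583e-06 · 0.25005 = 0.000749

0.0007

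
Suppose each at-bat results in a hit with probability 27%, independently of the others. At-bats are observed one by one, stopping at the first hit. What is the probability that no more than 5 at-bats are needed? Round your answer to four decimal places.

Y = number of at-bats to the first success; geometric, p = 0.27.
P(Y ≤ 5) = 1 − (1−p)^5 = 1 − 0.207307 = 0.792693

0.7927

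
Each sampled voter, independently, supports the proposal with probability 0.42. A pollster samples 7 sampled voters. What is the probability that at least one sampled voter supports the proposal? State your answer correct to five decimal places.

P(at least one) = 1 − P(none) = 1 − (1 − 0.42)^7
= 1 − 0.0220798 = 0.9779202

0.97792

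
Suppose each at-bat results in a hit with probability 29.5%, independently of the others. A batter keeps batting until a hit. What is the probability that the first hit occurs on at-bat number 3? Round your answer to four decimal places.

0.1466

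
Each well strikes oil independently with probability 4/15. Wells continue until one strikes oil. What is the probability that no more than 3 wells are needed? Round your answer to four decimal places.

0.6056

Y = number of wells to the first success; geometric, p = 0.266667.
P(Y ≤ 3) = 1 − (1−p)^3 = 1 − 0.394370 = 0.605630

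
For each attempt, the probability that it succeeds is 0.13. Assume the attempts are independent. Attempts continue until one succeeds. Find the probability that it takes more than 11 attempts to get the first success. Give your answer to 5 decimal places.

Y = number of attempts to the first success; geometric, p = 0.13.
P(Y > 11) = P(first 11 all fail) = (1−p)^11 = 0.2161284

0.21613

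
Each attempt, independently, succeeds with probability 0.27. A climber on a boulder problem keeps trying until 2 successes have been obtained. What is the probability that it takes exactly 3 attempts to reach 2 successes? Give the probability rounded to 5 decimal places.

Y = trial on which the second success occurs; negative binomial, r=2, p=0.27.
P(Y=3) = C(2,1) · p^2 · (1−p)^1
= 2 · 0.0729 · 0.73 = 0.1064340

0.10643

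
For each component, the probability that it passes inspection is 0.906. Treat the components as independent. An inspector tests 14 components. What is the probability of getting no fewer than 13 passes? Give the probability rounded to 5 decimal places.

0.61576

X ~ Binomial(14, 0.906); P(X ≥ 13) = Σ C(14,k) p^k (1−p)^(14−k) over k:
  k=13: C(14,13)·0.906^13·0.094^1 = 0.3646888
  k=14: C(14,14)·0.906^14·0.094^0 = 0.2510700
Total = 0.6157588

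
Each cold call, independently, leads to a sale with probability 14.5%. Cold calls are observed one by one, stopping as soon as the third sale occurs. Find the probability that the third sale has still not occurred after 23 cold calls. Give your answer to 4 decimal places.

Needing more than 23 cold calls ⇔ fewer than 3 successes in the first 23. With X ~ Binomial(23, 0.145), P(Y > 23) = P(X ≤ 2).
  k=0: C(23,0)·0.145^0·0.855^23 = 0.027241
  k=1: C(23,1)·0.145^1·0.855^22 = 0.106255
  k=2: C(23,2)·0.145^2·0.855^21 = 0.198219
P(X ≤ 2) = 0.331715

0.3317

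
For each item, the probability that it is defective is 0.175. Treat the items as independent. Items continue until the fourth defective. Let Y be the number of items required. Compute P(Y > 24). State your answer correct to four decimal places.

0.3739

Needing more than 24 items ⇔ fewer than 4 successes in the first 24. With X ~ Binomial(24, 0.175), P(Y > 24) = P(X ≤ 3).
  k=0: C(24,0)·0.175^0·0.825^24 = 0.009883
  k=1: C(24,1)·0.175^1·0.825^23 = 0.050314
  k=2: C(24,2)·0.175^2·0.825^22 = 0.122736
  k=3: C(24,3)·0.175^3·0.825^21 = 0.190923
P(X ≤ 3) = 0.373856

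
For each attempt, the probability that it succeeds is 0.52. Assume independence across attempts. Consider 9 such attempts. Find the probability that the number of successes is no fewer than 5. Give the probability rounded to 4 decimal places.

X ~ Binomial(9, 0.52); P(X ≥ 5) = Σ C(9,k) p^k (1−p)^(9−k) over k:
  k=5: C(9,5)·0.52^5·0.48^4 = 0.254303
  k=6: C(9,6)·0.52^6·0.48^3 = 0.183664
  k=7: C(9,7)·0.52^7·0.48^2 = 0.085272
  k=8: C(9,8)·0.52^8·0.48^1 = 0.023095
  k=9: C(9,9)·0.52^9·0.48^0 = 0.002780
Total = 0.549114

0.5491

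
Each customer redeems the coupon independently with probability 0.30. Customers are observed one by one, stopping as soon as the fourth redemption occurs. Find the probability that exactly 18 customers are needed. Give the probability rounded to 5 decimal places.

0.03736

Y = trial on which the fourth success occurs; negative binomial, r=4, p=0.30.
P(Y=18) = C(17,3) · p^4 · (1−p)^14
= 680 · 0.0081 · 0.0067822 = 0.0373565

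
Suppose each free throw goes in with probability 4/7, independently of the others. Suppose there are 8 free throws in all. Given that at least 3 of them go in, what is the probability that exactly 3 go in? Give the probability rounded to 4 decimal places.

0.1624

X ~ Binomial(8, 0.571429). Want P(X=3 | X≥3) = P(X=3) / P(X≥3).
P(X=3) = C(8,3)·0.571429^3·0.428571^5 = 0.151074
P(X≥3) = 1 − 0.001138 − 0.012140 − 0.056653 = 0.930069
Ratio = 0.151074 / 0.930069 = 0.162433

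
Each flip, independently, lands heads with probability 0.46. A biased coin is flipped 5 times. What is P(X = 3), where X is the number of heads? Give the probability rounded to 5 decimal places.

0.28383

X ~ Binomial(n=5, p=0.46).
P(X=3) = C(5,3) · p^3 · (1−p)^2
= 10 · 0.097336 · 0.2916 = 0.2838318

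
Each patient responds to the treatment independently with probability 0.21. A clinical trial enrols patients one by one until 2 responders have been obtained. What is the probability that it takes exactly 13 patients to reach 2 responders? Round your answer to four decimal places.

Y = trial on which the second success occurs; negative binomial, r=2, p=0.21.
P(Y=13) = C(12,1) · p^2 · (1−p)^11
= 12 · 0.0441 · 0.074799 = 0.039584

0.0396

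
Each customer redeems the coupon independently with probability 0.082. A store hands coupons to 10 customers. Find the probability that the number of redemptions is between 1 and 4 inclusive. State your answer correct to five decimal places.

X ~ Binomial(10, 0.082); P(1 ≤ X ≤ 4) = Σ C(10,k) p^k (1−p)^(10−k) over k:
  k=1: C(10,1)·0.082^1·0.918^9 = 0.3796627
  k=2: C(10,2)·0.082^2·0.918^8 = 0.1526095
  k=3: C(10,3)·0.082^3·0.918^7 = 0.0363514
  k=4: C(10,4)·0.082^4·0.918^6 = 0.0056824
Total = 0.5743061

0.57431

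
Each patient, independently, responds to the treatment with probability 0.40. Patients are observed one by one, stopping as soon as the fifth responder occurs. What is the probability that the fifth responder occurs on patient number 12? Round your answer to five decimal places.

Y = trial on which the fifth success occurs; negative binomial, r=5, p=0.40.
P(Y=12) = C(11,4) · p^5 · (1−p)^7
= 330 · 0.01024 · 0.027994 = 0.0945960

0.09460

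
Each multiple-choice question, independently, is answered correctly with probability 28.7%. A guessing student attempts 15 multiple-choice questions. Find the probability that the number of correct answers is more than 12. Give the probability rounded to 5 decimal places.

0.00001

X ~ Binomial(15, 0.287); P(X ≥ 13) = Σ C(15,k) p^k (1−p)^(15−k) over k:
  k=13: C(15,13)·0.287^13·0.713^2 = 0.0000048
  k=14: C(15,14)·0.287^14·0.713^1 = 0.0000003
  k=15: C(15,15)·0.287^15·0.713^0 = 0.0000000
Total = 0.0000051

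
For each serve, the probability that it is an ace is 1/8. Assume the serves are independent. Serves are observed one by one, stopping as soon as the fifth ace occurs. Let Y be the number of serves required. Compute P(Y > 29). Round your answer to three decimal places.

0.707

Needing more than 29 serves ⇔ fewer than 5 successes in the first 29. With X ~ Binomial(29, 0.125), P(Y > 29) = P(X ≤ 4).
  k=0: C(29,0)·0.125^0·0.875^29 = 0.02081
  k=1: C(29,1)·0.125^1·0.875^28 = 0.08621
  k=2: C(29,2)·0.125^2·0.875^27 = 0.17241
  k=3: C(29,3)·0.125^3·0.875^26 = 0.22167
  k=4: C(29,4)·0.125^4·0.875^25 = 0.20584
P(X ≤ 4) = 0.70693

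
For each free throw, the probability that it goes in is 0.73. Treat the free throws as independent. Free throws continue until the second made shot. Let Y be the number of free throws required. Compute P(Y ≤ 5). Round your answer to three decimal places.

0.979

Finishing within 5 free throws ⇔ at least 2 successes in the first 5. With X ~ Binomial(5, 0.73), P(Y ≤ 5) = 1 − P(X ≤ 1).
  k=0: C(5,0)·0.73^0·0.27^5 = 0.00143
  k=1: C(5,1)·0.73^1·0.27^4 = 0.01940
1 − 0.02083 = 0.97917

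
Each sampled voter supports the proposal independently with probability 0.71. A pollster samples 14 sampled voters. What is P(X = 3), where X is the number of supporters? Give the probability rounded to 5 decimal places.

0.00016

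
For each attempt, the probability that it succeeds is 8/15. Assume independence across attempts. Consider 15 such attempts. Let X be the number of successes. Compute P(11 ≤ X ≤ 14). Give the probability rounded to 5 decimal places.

0.09630

X ~ Binomial(15, 0.533333); P(11 ≤ X ≤ 14) = Σ C(15,k) p^k (1−p)^(15−k) over k:
  k=11: C(15,11)·0.533333^11·0.466667^4 = 0.0642903
  k=12: C(15,12)·0.533333^12·0.466667^3 = 0.0244916
  k=13: C(15,13)·0.533333^13·0.466667^2 = 0.0064593
  k=14: C(15,14)·0.533333^14·0.466667^1 = 0.0010546
Total = 0.0962958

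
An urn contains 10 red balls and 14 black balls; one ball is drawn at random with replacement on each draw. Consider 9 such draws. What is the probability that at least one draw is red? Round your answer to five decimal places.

P(at least one) = 1 − P(none) = 1 − (1 − 0.416667)^9
= 1 − 0.0078208 = 0.9921792

0.99218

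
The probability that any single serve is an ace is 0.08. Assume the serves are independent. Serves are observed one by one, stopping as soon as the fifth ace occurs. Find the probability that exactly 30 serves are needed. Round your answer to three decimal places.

0.010

Y = trial on which the fifth success occurs; negative binomial, r=5, p=0.08.
P(Y=30) = C(29,4) · p^5 · (1−p)^25
= 23751 · 3.2768e-06 · 0.12436 = 0.00968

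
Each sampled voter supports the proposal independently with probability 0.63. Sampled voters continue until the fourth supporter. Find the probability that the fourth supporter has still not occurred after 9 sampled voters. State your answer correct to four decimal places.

Needing more than 9 sampled voters ⇔ fewer than 4 successes in the first 9. With X ~ Binomial(9, 0.63), P(Y > 9) = P(X ≤ 3).
  k=0: C(9,0)·0.63^0·0.37^9 = 0.000130
  k=1: C(9,1)·0.63^1·0.37^8 = 0.001992
  k=2: C(9,2)·0.63^2·0.37^7 = 0.013564
  k=3: C(9,3)·0.63^3·0.37^6 = 0.053890
P(X ≤ 3) = 0.069576

0.0696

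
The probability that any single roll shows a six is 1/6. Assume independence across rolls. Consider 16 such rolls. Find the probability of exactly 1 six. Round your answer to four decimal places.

0.1731

X ~ Binomial(n=16, p=0.166667).
P(X=1) = C(16,1) · p^1 · (1−p)^15
= 16 · 0.16667 · 0.064905 = 0.173081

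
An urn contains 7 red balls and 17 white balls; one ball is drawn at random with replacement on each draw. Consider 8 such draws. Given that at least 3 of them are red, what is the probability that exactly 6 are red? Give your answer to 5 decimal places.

0.02025

X ~ Binomial(8, 0.291667). Want P(X=6 | X≥3) = P(X=6) / P(X≥3).
P(X=6) = C(8,6)·0.291667^6·0.708333^2 = 0.0086488
P(X≥3) = 1 − 0.0633726 − 0.2087568 − 0.3008553 = 0.4270153
Ratio = 0.0086488 / 0.4270153 = 0.0202540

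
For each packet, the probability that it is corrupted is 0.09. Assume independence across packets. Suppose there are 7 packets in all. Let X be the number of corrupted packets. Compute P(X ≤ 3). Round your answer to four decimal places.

X ~ Binomial(7, 0.09); P(X ≤ 3) = Σ C(7,k) p^k (1−p)^(7−k) over k:
  k=0: C(7,0)·0.09^0·0.91^7 = 0.516761
  k=1: C(7,1)·0.09^1·0.91^6 = 0.357758
  k=2: C(7,2)·0.09^2·0.91^5 = 0.106148
  k=3: C(7,3)·0.09^3·0.91^4 = 0.017497
Total = 0.998163

0.9982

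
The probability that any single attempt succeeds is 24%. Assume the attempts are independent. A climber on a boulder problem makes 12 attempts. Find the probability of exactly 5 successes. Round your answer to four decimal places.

0.0924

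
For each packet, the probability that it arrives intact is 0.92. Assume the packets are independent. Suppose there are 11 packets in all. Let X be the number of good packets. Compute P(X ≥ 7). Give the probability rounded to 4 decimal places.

X ~ Binomial(11, 0.92); P(X ≥ 7) = Σ C(11,k) p^k (1−p)^(11−k) over k:
  k=7: C(11,7)·0.92^7·0.08^4 = 0.007540
  k=8: C(11,8)·0.92^8·0.08^3 = 0.043357
  k=9: C(11,9)·0.92^9·0.08^2 = 0.166201
  k=10: C(11,10)·0.92^10·0.08^1 = 0.382262
  k=11: C(11,11)·0.92^11·0.08^0 = 0.399637
Total = 0.998997

0.9990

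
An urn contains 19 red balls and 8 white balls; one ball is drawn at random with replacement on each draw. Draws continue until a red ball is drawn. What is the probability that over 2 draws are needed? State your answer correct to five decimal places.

Y = number of draws to the first success; geometric, p = 0.703704.
P(Y > 2) = P(first 2 all fail) = (1−p)^2 = 0.0877915

0.08779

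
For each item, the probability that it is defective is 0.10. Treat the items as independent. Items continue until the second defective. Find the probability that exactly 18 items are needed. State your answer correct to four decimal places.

Y = trial on which the second success occurs; negative binomial, r=2, p=0.10.
P(Y=18) = C(17,1) · p^2 · (1−p)^16
= 17 · 0.01 · 0.1853 = 0.031501

0.0315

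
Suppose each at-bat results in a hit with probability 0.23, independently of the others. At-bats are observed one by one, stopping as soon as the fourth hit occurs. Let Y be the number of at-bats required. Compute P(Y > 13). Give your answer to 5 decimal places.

0.65107

Needing more than 13 at-bats ⇔ fewer than 4 successes in the first 13. With X ~ Binomial(13, 0.23), P(Y > 13) = P(X ≤ 3).
  k=0: C(13,0)·0.23^0·0.77^13 = 0.0334487
  k=1: C(13,1)·0.23^1·0.77^12 = 0.1298853
  k=2: C(13,2)·0.23^2·0.77^11 = 0.2327814
  k=3: C(13,3)·0.23^3·0.77^10 = 0.2549510
P(X ≤ 3) = 0.6510664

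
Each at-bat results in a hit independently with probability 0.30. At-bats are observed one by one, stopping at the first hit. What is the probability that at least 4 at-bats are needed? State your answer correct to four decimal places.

0.3430

Y = number of at-bats to the first success; geometric, p = 0.30.
P(Y > 3) = P(first 3 all fail) = (1−p)^3 = 0.343000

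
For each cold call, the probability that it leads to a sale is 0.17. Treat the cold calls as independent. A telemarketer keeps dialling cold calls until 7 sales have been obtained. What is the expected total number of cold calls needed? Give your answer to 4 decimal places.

Y = total cold calls until the seventh success; negative binomial with r=7, p=0.17.
E[Y] = r / p = 7 / 0.17 = 41.176471

41.1765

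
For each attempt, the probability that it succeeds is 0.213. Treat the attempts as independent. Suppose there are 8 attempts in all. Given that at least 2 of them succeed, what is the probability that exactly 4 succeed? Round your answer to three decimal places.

X ~ Binomial(8, 0.213). Want P(X=4 | X≥2) = P(X=4) / P(X≥2).
P(X=4) = C(8,4)·0.213^4·0.787^4 = 0.05527
P(X≥2) = 1 − 0.14716 − 0.31863 = 0.53420
Ratio = 0.05527 / 0.53420 = 0.10347

0.103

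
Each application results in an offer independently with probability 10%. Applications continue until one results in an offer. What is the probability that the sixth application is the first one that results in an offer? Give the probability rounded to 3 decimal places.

Geometric (trials to first success), p = 0.10.
P(Y = 6) = (1−p)^5 · p = 0.59049 · 0.10 = 0.05905

0.059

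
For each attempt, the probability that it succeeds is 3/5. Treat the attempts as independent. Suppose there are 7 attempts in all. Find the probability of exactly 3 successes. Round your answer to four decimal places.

0.1935

X ~ Binomial(n=7, p=0.60).
P(X=3) = C(7,3) · p^3 · (1−p)^4
= 35 · 0.216 · 0.0256 = 0.193536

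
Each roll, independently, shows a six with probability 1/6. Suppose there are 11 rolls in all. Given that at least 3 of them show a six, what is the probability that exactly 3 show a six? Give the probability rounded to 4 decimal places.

X ~ Binomial(11, 0.166667). Want P(X=3 | X≥3) = P(X=3) / P(X≥3).
P(X=3) = C(11,3)·0.166667^3·0.833333^8 = 0.177656
P(X≥3) = 1 − 0.134588 − 0.296094 − 0.296094 = 0.273225
Ratio = 0.177656 / 0.273225 = 0.650219

0.6502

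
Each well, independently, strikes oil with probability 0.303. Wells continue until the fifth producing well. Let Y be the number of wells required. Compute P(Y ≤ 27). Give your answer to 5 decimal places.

0.94463

Finishing within 27 wells ⇔ at least 5 successes in the first 27. With X ~ Binomial(27, 0.303), P(Y ≤ 27) = 1 − P(X ≤ 4).
  k=0: C(27,0)·0.303^0·0.697^27 = 0.0000585
  k=1: C(27,1)·0.303^1·0.697^26 = 0.0006868
  k=2: C(27,2)·0.303^2·0.697^25 = 0.0038816
  k=3: C(27,3)·0.303^3·0.697^24 = 0.0140618
  k=4: C(27,4)·0.303^4·0.697^23 = 0.0366777
1 − 0.0553664 = 0.9446336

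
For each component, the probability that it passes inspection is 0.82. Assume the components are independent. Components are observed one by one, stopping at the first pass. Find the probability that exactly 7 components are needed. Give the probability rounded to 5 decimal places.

Geometric (trials to first success), p = 0.82.
P(Y = 7) = (1−p)^6 · p = 3.4012e-05 · 0.82 = 0.0000279

0.00003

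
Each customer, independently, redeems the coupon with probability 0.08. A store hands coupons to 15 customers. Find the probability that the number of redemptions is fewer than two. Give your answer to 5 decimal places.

0.65973

X ~ Binomial(15, 0.08); P(X ≤ 1) = Σ C(15,k) p^k (1−p)^(15−k) over k:
  k=0: C(15,0)·0.08^0·0.92^15 = 0.2862974
  k=1: C(15,1)·0.08^1·0.92^14 = 0.3734314
Total = 0.6597288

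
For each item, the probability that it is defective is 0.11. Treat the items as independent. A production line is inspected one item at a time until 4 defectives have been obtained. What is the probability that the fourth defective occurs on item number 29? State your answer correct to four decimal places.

0.0260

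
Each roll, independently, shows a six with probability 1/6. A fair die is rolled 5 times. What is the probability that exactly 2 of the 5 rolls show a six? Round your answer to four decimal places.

0.1608

X ~ Binomial(n=5, p=0.166667).
P(X=2) = C(5,2) · p^2 · (1−p)^3
= 10 · 0.027778 · 0.5787 = 0.160751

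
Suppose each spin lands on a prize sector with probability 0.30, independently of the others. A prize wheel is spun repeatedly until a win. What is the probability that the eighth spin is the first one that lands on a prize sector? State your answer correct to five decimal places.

Geometric (trials to first success), p = 0.30.
P(Y = 8) = (1−p)^7 · p = 0.082354 · 0.30 = 0.0247063

0.02471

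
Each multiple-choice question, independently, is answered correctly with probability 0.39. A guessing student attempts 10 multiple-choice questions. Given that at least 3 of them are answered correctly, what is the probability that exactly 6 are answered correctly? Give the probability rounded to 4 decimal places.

0.1254

X ~ Binomial(10, 0.39). Want P(X=6 | X≥3) = P(X=6) / P(X≥3).
P(X=6) = C(10,6)·0.39^6·0.61^4 = 0.102312
P(X≥3) = 1 − 0.007133 − 0.045607 − 0.131214 = 0.816045
Ratio = 0.102312 / 0.816045 = 0.125375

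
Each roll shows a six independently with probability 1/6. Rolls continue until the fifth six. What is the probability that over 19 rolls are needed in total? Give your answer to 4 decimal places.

0.8011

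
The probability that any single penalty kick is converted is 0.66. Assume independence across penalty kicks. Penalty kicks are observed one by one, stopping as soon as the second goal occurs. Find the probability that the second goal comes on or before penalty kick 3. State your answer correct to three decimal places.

Finishing within 3 penalty kicks ⇔ at least 2 successes in the first 3. With X ~ Binomial(3, 0.66), P(Y ≤ 3) = 1 − P(X ≤ 1).
  k=0: C(3,0)·0.66^0·0.34^3 = 0.03930
  k=1: C(3,1)·0.66^1·0.34^2 = 0.22889
1 − 0.26819 = 0.73181

0.732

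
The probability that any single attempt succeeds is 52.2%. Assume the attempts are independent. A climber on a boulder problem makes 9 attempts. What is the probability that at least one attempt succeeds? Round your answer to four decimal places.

0.9987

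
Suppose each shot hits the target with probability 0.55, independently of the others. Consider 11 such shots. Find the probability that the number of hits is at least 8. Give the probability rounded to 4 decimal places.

0.1911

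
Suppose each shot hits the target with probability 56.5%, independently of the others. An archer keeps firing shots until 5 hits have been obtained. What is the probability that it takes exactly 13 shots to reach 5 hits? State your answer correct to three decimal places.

0.037

Y = trial on which the fifth success occurs; negative binomial, r=5, p=0.565.
P(Y=13) = C(12,4) · p^5 · (1−p)^8
= 495 · 0.057576 · 0.0012821 = 0.03654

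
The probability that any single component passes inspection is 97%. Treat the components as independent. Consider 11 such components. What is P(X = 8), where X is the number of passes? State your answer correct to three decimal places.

0.003

X ~ Binomial(n=11, p=0.97).
P(X=8) = C(11,8) · p^8 · (1−p)^3
= 165 · 0.78374 · 2.7e-05 = 0.00349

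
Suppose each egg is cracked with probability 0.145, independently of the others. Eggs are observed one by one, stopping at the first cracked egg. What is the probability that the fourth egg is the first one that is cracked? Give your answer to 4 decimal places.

0.0906

Geometric (trials to first success), p = 0.145.
P(Y = 4) = (1−p)^3 · p = 0.62503 · 0.145 = 0.090629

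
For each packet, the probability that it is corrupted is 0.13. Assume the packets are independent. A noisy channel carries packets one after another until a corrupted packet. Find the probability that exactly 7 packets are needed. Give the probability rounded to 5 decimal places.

Geometric (trials to first success), p = 0.13.
P(Y = 7) = (1−p)^6 · p = 0.43363 · 0.13 = 0.0563714

0.05637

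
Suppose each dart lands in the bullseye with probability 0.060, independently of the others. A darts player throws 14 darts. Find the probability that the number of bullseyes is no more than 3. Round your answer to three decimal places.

X ~ Binomial(14, 0.06); P(X ≤ 3) = Σ C(14,k) p^k (1−p)^(14−k) over k:
  k=0: C(14,0)·0.06^0·0.94^14 = 0.42052
  k=1: C(14,1)·0.06^1·0.94^13 = 0.37579
  k=2: C(14,2)·0.06^2·0.94^12 = 0.15591
  k=3: C(14,3)·0.06^3·0.94^11 = 0.03981
Total = 0.99203

0.992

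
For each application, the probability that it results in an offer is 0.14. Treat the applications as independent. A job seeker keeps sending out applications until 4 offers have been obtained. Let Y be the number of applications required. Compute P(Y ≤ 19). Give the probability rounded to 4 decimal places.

0.2708

Finishing within 19 applications ⇔ at least 4 successes in the first 19. With X ~ Binomial(19, 0.14), P(Y ≤ 19) = 1 − P(X ≤ 3).
  k=0: C(19,0)·0.14^0·0.86^19 = 0.056947
  k=1: C(19,1)·0.14^1·0.86^18 = 0.176138
  k=2: C(19,2)·0.14^2·0.86^17 = 0.258063
  k=3: C(19,3)·0.14^3·0.86^16 = 0.238058
1 − 0.729206 = 0.270794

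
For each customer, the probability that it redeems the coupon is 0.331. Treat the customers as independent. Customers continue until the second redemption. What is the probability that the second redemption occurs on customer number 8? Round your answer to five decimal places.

0.06876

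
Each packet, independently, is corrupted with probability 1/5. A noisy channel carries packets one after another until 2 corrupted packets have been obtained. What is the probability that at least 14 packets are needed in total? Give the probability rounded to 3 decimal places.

0.234

Needing more than 13 packets ⇔ fewer than 2 successes in the first 13. With X ~ Binomial(13, 0.20), P(Y > 13) = P(X ≤ 1).
  k=0: C(13,0)·0.20^0·0.80^13 = 0.05498
  k=1: C(13,1)·0.20^1·0.80^12 = 0.17867
P(X ≤ 1) = 0.23365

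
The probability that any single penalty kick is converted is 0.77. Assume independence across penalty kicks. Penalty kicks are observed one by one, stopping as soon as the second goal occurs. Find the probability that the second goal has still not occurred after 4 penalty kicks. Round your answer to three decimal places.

0.040

Needing more than 4 penalty kicks ⇔ fewer than 2 successes in the first 4. With X ~ Binomial(4, 0.77), P(Y > 4) = P(X ≤ 1).
  k=0: C(4,0)·0.77^0·0.23^4 = 0.00280
  k=1: C(4,1)·0.77^1·0.23^3 = 0.03747
P(X ≤ 1) = 0.04027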